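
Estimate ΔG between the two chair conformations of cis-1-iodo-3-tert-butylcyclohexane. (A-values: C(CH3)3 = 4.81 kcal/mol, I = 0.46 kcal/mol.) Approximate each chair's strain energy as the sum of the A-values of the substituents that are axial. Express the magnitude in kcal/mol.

5.27 kcal/mol

C1 and C3 have the same parity, so for the cis isomer the two substituents are e,e in one chair and a,a in the other.
Chair I (tert-butyl axial, iodo axial): E = 5.27 kcal/mol.
Chair II (tert-butyl equatorial, iodo equatorial): E = 0.00 kcal/mol.
ΔE = 5.27 − 0.00 = 5.27 kcal/mol; chair II is more stable.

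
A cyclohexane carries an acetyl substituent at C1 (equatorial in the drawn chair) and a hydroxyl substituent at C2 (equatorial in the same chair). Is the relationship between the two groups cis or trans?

trans

C1 and C2 have opposite parity, so their axial bonds point in opposite directions.
With opposite-parity carbons, two substituents on the same face are one axial and one equatorial; opposite faces give both axial or both equatorial.
Here the groups are equatorial/equatorial → opposite face → trans.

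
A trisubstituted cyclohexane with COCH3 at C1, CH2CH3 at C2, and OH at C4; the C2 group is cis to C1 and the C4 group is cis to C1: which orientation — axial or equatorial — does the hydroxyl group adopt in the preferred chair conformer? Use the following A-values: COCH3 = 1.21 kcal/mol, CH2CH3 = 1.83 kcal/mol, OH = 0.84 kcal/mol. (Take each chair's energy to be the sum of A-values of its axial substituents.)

Chair I (acetyl axial, ethyl equatorial, hydroxyl equatorial): E = 1.21 kcal/mol.
Chair II (acetyl equatorial, ethyl axial, hydroxyl axial): E = 2.67 kcal/mol.
Chair I is the more stable (lower-energy) conformer, and in that chair the hydroxyl group is equatorial.

equatorial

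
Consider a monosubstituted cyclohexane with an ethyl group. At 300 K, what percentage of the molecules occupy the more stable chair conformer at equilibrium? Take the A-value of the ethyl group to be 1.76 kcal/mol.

95.0%

One chair has the ethyl group axial (E = 1.76 kcal/mol) and the other has it equatorial (E = 0).
ΔG = 1.76 kcal/mol between the two chairs.
K = exp(ΔG/RT) with R = 1.987×10⁻³ kcal mol⁻¹ K⁻¹ and T = 300 K gives K ≈ 19.2.
Fraction in the lower-energy chair = K/(K+1) = 95.0%.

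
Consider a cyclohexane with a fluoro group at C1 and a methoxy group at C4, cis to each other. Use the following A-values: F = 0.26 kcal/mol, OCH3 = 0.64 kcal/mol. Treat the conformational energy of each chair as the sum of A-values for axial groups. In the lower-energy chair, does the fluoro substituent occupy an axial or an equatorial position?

C1 and C4 have opposite parity, so for the cis isomer the two substituents are one axial and one equatorial in each chair.
Chair I (fluoro axial, methoxy equatorial): E = 0.26 kcal/mol.
Chair II (fluoro equatorial, methoxy axial): E = 0.64 kcal/mol.
Chair I is the more stable (lower-energy) conformer, and in that chair the fluoro group is axial.

axial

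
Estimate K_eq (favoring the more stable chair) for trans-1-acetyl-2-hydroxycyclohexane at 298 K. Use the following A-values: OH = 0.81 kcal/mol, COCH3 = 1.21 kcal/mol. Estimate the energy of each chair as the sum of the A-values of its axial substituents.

C1 and C2 have opposite parity, so for the trans isomer the two substituents are e,e in one chair and a,a in the other.
Chair I (hydroxyl axial, acetyl axial): E = 2.02 kcal/mol; chair II (hydroxyl equatorial, acetyl equatorial): E = 0.00 kcal/mol.
ΔG = 2.02 kcal/mol between the two chairs.
K = exp(ΔG/RT) with R = 1.987×10⁻³ kcal mol⁻¹ K⁻¹ and T = 298 K gives K ≈ 30.3.

K ≈ 30.3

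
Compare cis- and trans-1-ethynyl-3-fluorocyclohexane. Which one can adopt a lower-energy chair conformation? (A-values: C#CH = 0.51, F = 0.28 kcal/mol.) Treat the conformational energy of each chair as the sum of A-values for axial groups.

At 1,3 positions (parity same): cis → (e,e or a,a); trans → (a,e or e,a).
Best chair for cis: E = 0.00 kcal/mol; best chair for trans: E = 0.28 kcal/mol.
The cis isomer is lower by 0.28 kcal/mol.

cis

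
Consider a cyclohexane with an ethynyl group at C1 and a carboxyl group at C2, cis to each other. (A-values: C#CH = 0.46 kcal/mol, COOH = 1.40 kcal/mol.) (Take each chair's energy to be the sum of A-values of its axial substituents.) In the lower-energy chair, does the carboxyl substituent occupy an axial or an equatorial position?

C1 and C2 have opposite parity, so for the cis isomer the two substituents are one axial and one equatorial in each chair.
Chair I (ethynyl axial, carboxyl equatorial): E = 0.46 kcal/mol.
Chair II (ethynyl equatorial, carboxyl axial): E = 1.40 kcal/mol.
Chair I is the more stable (lower-energy) conformer, and in that chair the carboxyl group is equatorial.

equatorial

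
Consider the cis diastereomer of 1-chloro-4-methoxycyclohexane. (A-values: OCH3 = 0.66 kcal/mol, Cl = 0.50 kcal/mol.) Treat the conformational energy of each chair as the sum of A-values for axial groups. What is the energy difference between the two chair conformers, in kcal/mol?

C1 and C4 have opposite parity, so for the cis isomer the two substituents are one axial and one equatorial in each chair.
Chair I (methoxy axial, chloro equatorial): E = 0.66 kcal/mol.
Chair II (methoxy equatorial, chloro axial): E = 0.50 kcal/mol.
ΔE = 0.66 − 0.50 = 0.16 kcal/mol; chair II is more stable.

0.16 kcal/mol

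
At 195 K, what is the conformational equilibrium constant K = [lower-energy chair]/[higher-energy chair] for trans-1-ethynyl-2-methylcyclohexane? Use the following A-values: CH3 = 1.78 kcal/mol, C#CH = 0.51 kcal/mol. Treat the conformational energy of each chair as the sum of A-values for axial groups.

C1 and C2 have opposite parity, so for the trans isomer the two substituents are e,e in one chair and a,a in the other.
Chair I (methyl axial, ethynyl axial): E = 2.29 kcal/mol; chair II (methyl equatorial, ethynyl equatorial): E = 0.00 kcal/mol.
ΔG = 2.29 kcal/mol between the two chairs.
K = exp(ΔG/RT) with R = 1.987×10⁻³ kcal mol⁻¹ K⁻¹ and T = 195 K gives K ≈ 369.

K ≈ 369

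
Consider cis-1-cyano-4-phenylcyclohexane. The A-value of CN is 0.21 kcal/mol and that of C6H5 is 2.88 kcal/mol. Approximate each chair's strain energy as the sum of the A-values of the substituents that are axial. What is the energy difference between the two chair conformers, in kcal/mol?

C1 and C4 have opposite parity, so for the cis isomer the two substituents are one axial and one equatorial in each chair.
Chair I (cyano axial, phenyl equatorial): E = 0.21 kcal/mol.
Chair II (cyano equatorial, phenyl axial): E = 2.88 kcal/mol.
ΔE = 2.88 − 0.21 = 2.67 kcal/mol; chair I is more stable.

2.67 kcal/mol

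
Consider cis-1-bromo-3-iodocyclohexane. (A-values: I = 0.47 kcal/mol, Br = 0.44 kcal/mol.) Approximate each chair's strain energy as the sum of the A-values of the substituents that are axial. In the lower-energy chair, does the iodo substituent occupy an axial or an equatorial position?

equatorial

C1 and C3 have the same parity, so for the cis isomer the two substituents are e,e in one chair and a,a in the other.
Chair I (iodo axial, bromo axial): E = 0.91 kcal/mol.
Chair II (iodo equatorial, bromo equatorial): E = 0.00 kcal/mol.
Chair II is the more stable (lower-energy) conformer, and in that chair the iodo group is equatorial.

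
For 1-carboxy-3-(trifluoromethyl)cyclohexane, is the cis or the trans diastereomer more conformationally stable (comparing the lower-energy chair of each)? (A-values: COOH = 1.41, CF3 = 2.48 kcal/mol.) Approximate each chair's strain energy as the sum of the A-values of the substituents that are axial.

At 1,3 positions (parity same): cis → (e,e or a,a); trans → (a,e or e,a).
Best chair for cis: E = 0.00 kcal/mol; best chair for trans: E = 1.41 kcal/mol.
The cis isomer is lower by 1.41 kcal/mol.

cis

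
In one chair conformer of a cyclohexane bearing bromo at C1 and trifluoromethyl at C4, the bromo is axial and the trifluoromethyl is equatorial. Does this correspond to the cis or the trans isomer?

cis

C1 and C4 have opposite parity, so their axial bonds point in opposite directions.
With opposite-parity carbons, two substituents on the same face are one axial and one equatorial; opposite faces give both axial or both equatorial.
Here the groups are axial/equatorial → same face → cis.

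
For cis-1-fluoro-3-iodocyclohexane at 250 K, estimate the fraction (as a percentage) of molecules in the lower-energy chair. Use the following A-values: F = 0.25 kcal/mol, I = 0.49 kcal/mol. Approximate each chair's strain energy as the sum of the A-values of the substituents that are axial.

81.6%

C1 and C3 have the same parity, so for the cis isomer the two substituents are e,e in one chair and a,a in the other.
Chair I (fluoro axial, iodo axial): E = 0.74 kcal/mol; chair II (fluoro equatorial, iodo equatorial): E = 0.00 kcal/mol.
ΔG = 0.74 kcal/mol between the two chairs.
K = exp(ΔG/RT) with R = 1.987×10⁻³ kcal mol⁻¹ K⁻¹ and T = 250 K gives K ≈ 4.44.
Fraction in the lower-energy chair = K/(K+1) = 81.6%.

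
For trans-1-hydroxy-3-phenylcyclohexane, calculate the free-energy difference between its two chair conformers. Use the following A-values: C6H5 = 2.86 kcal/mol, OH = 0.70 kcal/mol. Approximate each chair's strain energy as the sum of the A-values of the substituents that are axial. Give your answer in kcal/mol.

2.16 kcal/mol

C1 and C3 have the same parity, so for the trans isomer the two substituents are one axial and one equatorial in each chair.
Chair I (phenyl axial, hydroxyl equatorial): E = 2.86 kcal/mol.
Chair II (phenyl equatorial, hydroxyl axial): E = 0.70 kcal/mol.
ΔE = 2.86 − 0.70 = 2.16 kcal/mol; chair II is more stable.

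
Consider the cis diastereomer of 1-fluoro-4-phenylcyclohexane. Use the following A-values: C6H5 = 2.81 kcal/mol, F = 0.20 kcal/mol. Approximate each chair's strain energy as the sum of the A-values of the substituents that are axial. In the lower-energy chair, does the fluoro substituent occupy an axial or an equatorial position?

C1 and C4 have opposite parity, so for the cis isomer the two substituents are one axial and one equatorial in each chair.
Chair I (phenyl axial, fluoro equatorial): E = 2.81 kcal/mol.
Chair II (phenyl equatorial, fluoro axial): E = 0.20 kcal/mol.
Chair II is the more stable (lower-energy) conformer, and in that chair the fluoro group is axial.

axial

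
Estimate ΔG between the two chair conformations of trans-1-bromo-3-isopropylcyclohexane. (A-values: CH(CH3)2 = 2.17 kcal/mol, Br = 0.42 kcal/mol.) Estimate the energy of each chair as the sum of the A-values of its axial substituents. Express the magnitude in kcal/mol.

C1 and C3 have the same parity, so for the trans isomer the two substituents are one axial and one equatorial in each chair.
Chair I (isopropyl axial, bromo equatorial): E = 2.17 kcal/mol.
Chair II (isopropyl equatorial, bromo axial): E = 0.42 kcal/mol.
ΔE = 2.17 − 0.42 = 1.75 kcal/mol; chair II is more stable.

1.75 kcal/mol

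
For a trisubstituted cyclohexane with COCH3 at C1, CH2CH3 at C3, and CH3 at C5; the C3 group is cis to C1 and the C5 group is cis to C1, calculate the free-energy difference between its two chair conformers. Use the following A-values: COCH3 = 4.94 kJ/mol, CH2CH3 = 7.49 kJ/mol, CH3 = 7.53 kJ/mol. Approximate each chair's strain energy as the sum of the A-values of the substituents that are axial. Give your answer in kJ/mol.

Chair I (acetyl axial, ethyl axial, methyl axial): E = 19.96 kJ/mol.
Chair II (acetyl equatorial, ethyl equatorial, methyl equatorial): E = 0.00 kJ/mol.
ΔE = 19.96 − 0.00 = 19.96 kJ/mol; chair II is more stable.

19.96 kJ/mol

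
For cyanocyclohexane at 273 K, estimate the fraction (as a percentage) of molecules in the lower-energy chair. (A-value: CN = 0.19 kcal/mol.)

One chair has the cyano group axial (E = 0.19 kcal/mol) and the other has it equatorial (E = 0).
ΔG = 0.19 kcal/mol between the two chairs.
K = exp(ΔG/RT) with R = 1.987×10⁻³ kcal mol⁻¹ K⁻¹ and T = 273 K gives K ≈ 1.42.
Fraction in the lower-energy chair = K/(K+1) = 58.7%.

58.7%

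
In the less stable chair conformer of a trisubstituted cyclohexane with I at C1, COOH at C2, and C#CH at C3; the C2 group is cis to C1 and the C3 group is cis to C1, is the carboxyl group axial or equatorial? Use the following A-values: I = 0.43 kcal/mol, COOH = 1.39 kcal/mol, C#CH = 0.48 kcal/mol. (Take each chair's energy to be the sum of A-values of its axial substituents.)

Chair I (iodo axial, carboxyl equatorial, ethynyl axial): E = 0.91 kcal/mol.
Chair II (iodo equatorial, carboxyl axial, ethynyl equatorial): E = 1.39 kcal/mol.
Chair II is the less stable (higher-energy) conformer, and in that chair the carboxyl group is axial.

axial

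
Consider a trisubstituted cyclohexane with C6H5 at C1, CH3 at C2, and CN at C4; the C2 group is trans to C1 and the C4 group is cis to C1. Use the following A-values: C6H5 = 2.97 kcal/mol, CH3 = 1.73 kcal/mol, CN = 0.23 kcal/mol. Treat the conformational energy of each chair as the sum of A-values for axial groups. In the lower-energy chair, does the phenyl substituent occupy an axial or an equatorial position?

Chair I (phenyl axial, methyl axial, cyano equatorial): E = 4.70 kcal/mol.
Chair II (phenyl equatorial, methyl equatorial, cyano axial): E = 0.23 kcal/mol.
Chair II is the more stable (lower-energy) conformer, and in that chair the phenyl group is equatorial.

equatorial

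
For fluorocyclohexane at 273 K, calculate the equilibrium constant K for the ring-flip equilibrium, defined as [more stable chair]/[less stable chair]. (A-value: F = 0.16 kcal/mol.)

K ≈ 1.34

One chair has the fluoro group axial (E = 0.16 kcal/mol) and the other has it equatorial (E = 0).
ΔG = 0.16 kcal/mol between the two chairs.
K = exp(ΔG/RT) with R = 1.987×10⁻³ kcal mol⁻¹ K⁻¹ and T = 273 K gives K ≈ 1.34.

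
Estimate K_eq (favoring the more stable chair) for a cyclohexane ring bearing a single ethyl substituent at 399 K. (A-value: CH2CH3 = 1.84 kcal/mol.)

K ≈ 10.2

One chair has the ethyl group axial (E = 1.84 kcal/mol) and the other has it equatorial (E = 0).
ΔG = 1.84 kcal/mol between the two chairs.
K = exp(ΔG/RT) with R = 1.987×10⁻³ kcal mol⁻¹ K⁻¹ and T = 399 K gives K ≈ 10.2.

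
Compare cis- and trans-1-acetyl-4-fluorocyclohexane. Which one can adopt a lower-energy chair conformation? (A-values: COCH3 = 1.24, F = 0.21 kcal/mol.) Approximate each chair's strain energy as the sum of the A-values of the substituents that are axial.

trans

At 1,4 positions (parity opposite): cis → (a,e or e,a); trans → (e,e or a,a).
Best chair for cis: E = 0.21 kcal/mol; best chair for trans: E = 0.00 kcal/mol.
The trans isomer is lower by 0.21 kcal/mol.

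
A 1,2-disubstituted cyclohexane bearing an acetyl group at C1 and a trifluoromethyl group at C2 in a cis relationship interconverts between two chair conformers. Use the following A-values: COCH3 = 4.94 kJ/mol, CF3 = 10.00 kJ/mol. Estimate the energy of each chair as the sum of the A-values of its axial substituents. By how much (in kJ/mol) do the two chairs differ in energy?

5.06 kJ/mol

C1 and C2 have opposite parity, so for the cis isomer the two substituents are one axial and one equatorial in each chair.
Chair I (acetyl axial, trifluoromethyl equatorial): E = 4.94 kJ/mol.
Chair II (acetyl equatorial, trifluoromethyl axial): E = 10.00 kJ/mol.
ΔE = 10.00 − 4.94 = 5.06 kJ/mol; chair I is more stable.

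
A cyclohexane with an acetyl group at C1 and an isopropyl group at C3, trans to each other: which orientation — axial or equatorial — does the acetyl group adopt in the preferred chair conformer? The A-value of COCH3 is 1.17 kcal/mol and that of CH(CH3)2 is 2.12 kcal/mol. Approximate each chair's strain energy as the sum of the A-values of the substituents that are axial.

C1 and C3 have the same parity, so for the trans isomer the two substituents are one axial and one equatorial in each chair.
Chair I (acetyl axial, isopropyl equatorial): E = 1.17 kcal/mol.
Chair II (acetyl equatorial, isopropyl axial): E = 2.12 kcal/mol.
Chair I is the more stable (lower-energy) conformer, and in that chair the acetyl group is axial.

axial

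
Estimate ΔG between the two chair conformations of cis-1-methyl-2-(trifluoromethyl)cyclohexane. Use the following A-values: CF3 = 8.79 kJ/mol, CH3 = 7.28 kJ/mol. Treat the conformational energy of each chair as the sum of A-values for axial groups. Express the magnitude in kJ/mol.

C1 and C2 have opposite parity, so for the cis isomer the two substituents are one axial and one equatorial in each chair.
Chair I (trifluoromethyl axial, methyl equatorial): E = 8.79 kJ/mol.
Chair II (trifluoromethyl equatorial, methyl axial): E = 7.28 kJ/mol.
ΔE = 8.79 − 7.28 = 1.51 kJ/mol; chair II is more stable.

1.51 kJ/mol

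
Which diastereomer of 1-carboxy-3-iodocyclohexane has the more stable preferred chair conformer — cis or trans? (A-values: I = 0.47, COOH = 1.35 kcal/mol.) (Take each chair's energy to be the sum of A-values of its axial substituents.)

At 1,3 positions (parity same): cis → (e,e or a,a); trans → (a,e or e,a).
Best chair for cis: E = 0.00 kcal/mol; best chair for trans: E = 0.47 kcal/mol.
The cis isomer is lower by 0.47 kcal/mol.

cis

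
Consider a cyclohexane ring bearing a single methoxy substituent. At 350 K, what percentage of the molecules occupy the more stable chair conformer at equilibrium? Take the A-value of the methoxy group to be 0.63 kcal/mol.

One chair has the methoxy group axial (E = 0.63 kcal/mol) and the other has it equatorial (E = 0).
ΔG = 0.63 kcal/mol between the two chairs.
K = exp(ΔG/RT) with R = 1.987×10⁻³ kcal mol⁻¹ K⁻¹ and T = 350 K gives K ≈ 2.47.
Fraction in the lower-energy chair = K/(K+1) = 71.2%.

71.2%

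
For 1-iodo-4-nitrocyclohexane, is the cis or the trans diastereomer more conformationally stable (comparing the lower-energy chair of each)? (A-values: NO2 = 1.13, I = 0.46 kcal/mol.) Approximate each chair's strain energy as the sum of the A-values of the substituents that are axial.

At 1,4 positions (parity opposite): cis → (a,e or e,a); trans → (e,e or a,a).
Best chair for cis: E = 0.46 kcal/mol; best chair for trans: E = 0.00 kcal/mol.
The trans isomer is lower by 0.46 kcal/mol.

trans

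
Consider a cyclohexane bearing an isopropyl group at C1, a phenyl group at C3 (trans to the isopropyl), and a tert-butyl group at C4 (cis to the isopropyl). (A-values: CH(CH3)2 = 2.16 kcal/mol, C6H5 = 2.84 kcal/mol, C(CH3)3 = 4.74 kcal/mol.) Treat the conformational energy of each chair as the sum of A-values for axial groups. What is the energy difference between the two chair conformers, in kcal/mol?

Chair I (isopropyl axial, phenyl equatorial, tert-butyl equatorial): E = 2.16 kcal/mol.
Chair II (isopropyl equatorial, phenyl axial, tert-butyl axial): E = 7.58 kcal/mol.
ΔE = 7.58 − 2.16 = 5.42 kcal/mol; chair I is more stable.

5.42 kcal/mol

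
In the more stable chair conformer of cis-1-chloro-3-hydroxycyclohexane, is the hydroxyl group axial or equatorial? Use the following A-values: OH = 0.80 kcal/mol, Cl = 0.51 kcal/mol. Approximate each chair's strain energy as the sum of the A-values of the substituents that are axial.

equatorial

C1 and C3 have the same parity, so for the cis isomer the two substituents are e,e in one chair and a,a in the other.
Chair I (hydroxyl axial, chloro axial): E = 1.31 kcal/mol.
Chair II (hydroxyl equatorial, chloro equatorial): E = 0.00 kcal/mol.
Chair II is the more stable (lower-energy) conformer, and in that chair the hydroxyl group is equatorial.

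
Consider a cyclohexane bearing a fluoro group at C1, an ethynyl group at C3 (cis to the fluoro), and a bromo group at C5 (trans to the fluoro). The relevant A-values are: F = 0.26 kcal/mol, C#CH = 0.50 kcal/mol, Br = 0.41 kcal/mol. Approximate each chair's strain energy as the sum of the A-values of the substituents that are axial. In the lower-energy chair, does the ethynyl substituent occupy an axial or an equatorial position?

equatorial

Chair I (fluoro axial, ethynyl axial, bromo equatorial): E = 0.76 kcal/mol.
Chair II (fluoro equatorial, ethynyl equatorial, bromo axial): E = 0.41 kcal/mol.
Chair II is the more stable (lower-energy) conformer, and in that chair the ethynyl group is equatorial.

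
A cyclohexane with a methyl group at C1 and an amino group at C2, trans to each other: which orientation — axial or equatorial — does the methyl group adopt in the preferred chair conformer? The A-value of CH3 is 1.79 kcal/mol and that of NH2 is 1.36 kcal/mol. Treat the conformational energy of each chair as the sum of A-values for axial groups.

C1 and C2 have opposite parity, so for the trans isomer the two substituents are e,e in one chair and a,a in the other.
Chair I (methyl axial, amino axial): E = 3.15 kcal/mol.
Chair II (methyl equatorial, amino equatorial): E = 0.00 kcal/mol.
Chair II is the more stable (lower-energy) conformer, and in that chair the methyl group is equatorial.

equatorial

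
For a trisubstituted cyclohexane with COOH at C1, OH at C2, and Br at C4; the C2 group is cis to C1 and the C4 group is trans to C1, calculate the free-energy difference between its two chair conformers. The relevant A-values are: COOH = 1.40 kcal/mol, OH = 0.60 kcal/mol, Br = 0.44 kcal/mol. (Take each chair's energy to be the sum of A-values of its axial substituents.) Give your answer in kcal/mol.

Chair I (carboxyl axial, hydroxyl equatorial, bromo axial): E = 1.84 kcal/mol.
Chair II (carboxyl equatorial, hydroxyl axial, bromo equatorial): E = 0.60 kcal/mol.
ΔE = 1.84 − 0.60 = 1.24 kcal/mol; chair II is more stable.

1.24 kcal/mol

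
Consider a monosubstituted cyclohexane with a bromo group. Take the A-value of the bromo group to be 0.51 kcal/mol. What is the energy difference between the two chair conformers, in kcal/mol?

0.51 kcal/mol

A monosubstituted cyclohexane has one chair with the bromo group axial (E = A = 0.51 kcal/mol) and one with it equatorial (E = 0).
ΔE = 0.51 − 0 = 0.51 kcal/mol.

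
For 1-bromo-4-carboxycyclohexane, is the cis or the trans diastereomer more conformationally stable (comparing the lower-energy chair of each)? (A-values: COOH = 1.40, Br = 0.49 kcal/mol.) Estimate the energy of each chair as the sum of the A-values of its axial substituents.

At 1,4 positions (parity opposite): cis → (a,e or e,a); trans → (e,e or a,a).
Best chair for cis: E = 0.49 kcal/mol; best chair for trans: E = 0.00 kcal/mol.
The trans isomer is lower by 0.49 kcal/mol.

trans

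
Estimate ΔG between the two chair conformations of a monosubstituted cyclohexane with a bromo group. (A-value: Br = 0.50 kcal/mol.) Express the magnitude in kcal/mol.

A monosubstituted cyclohexane has one chair with the bromo group axial (E = A = 0.50 kcal/mol) and one with it equatorial (E = 0).
ΔE = 0.50 − 0 = 0.50 kcal/mol.

0.50 kcal/mol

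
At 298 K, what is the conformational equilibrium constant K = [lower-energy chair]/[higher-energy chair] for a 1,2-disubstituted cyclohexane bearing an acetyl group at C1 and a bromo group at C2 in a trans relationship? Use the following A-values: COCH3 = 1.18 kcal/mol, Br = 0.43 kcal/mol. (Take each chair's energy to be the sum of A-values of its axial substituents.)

K ≈ 15.2

C1 and C2 have opposite parity, so for the trans isomer the two substituents are e,e in one chair and a,a in the other.
Chair I (acetyl axial, bromo axial): E = 1.61 kcal/mol; chair II (acetyl equatorial, bromo equatorial): E = 0.00 kcal/mol.
ΔG = 1.61 kcal/mol between the two chairs.
K = exp(ΔG/RT) with R = 1.987×10⁻³ kcal mol⁻¹ K⁻¹ and T = 298 K gives K ≈ 15.2.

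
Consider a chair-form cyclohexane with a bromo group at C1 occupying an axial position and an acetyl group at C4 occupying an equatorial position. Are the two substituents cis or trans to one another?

C1 and C4 have opposite parity, so their axial bonds point in opposite directions.
With opposite-parity carbons, two substituents on the same face are one axial and one equatorial; opposite faces give both axial or both equatorial.
Here the groups are axial/equatorial → same face → cis.

cis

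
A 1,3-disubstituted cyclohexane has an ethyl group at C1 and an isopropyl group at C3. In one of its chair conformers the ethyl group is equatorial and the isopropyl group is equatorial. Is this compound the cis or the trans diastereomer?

cis

C1 and C3 have the same parity, so their axial bonds point in the same direction.
With same-parity carbons, two substituents on the same face are both axial or both equatorial; opposite faces give one of each.
Here the groups are equatorial/equatorial → same face → cis.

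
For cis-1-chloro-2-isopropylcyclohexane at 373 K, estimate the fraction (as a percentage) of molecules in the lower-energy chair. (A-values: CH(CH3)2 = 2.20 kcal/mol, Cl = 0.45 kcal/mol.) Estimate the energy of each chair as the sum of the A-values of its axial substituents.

91.4%

C1 and C2 have opposite parity, so for the cis isomer the two substituents are one axial and one equatorial in each chair.
Chair I (isopropyl axial, chloro equatorial): E = 2.20 kcal/mol; chair II (isopropyl equatorial, chloro axial): E = 0.45 kcal/mol.
ΔG = 1.75 kcal/mol between the two chairs.
K = exp(ΔG/RT) with R = 1.987×10⁻³ kcal mol⁻¹ K⁻¹ and T = 373 K gives K ≈ 10.6.
Fraction in the lower-energy chair = K/(K+1) = 91.4%.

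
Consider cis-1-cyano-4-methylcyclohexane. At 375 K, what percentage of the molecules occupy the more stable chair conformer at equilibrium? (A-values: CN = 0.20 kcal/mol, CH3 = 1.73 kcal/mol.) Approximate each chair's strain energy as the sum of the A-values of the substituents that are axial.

88.6%

C1 and C4 have opposite parity, so for the cis isomer the two substituents are one axial and one equatorial in each chair.
Chair I (cyano axial, methyl equatorial): E = 0.20 kcal/mol; chair II (cyano equatorial, methyl axial): E = 1.73 kcal/mol.
ΔG = 1.53 kcal/mol between the two chairs.
K = exp(ΔG/RT) with R = 1.987×10⁻³ kcal mol⁻¹ K⁻¹ and T = 375 K gives K ≈ 7.79.
Fraction in the lower-energy chair = K/(K+1) = 88.6%.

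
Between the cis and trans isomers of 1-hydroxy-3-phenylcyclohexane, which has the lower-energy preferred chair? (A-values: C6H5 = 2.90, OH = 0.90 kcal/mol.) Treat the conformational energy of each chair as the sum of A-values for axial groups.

At 1,3 positions (parity same): cis → (e,e or a,a); trans → (a,e or e,a).
Best chair for cis: E = 0.00 kcal/mol; best chair for trans: E = 0.90 kcal/mol.
The cis isomer is lower by 0.90 kcal/mol.

cis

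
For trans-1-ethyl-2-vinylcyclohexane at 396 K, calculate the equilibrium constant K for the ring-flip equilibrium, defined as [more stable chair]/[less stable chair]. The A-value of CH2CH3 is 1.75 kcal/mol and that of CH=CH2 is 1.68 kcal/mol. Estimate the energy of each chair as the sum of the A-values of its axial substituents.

K ≈ 78.2

C1 and C2 have opposite parity, so for the trans isomer the two substituents are e,e in one chair and a,a in the other.
Chair I (ethyl axial, vinyl axial): E = 3.43 kcal/mol; chair II (ethyl equatorial, vinyl equatorial): E = 0.00 kcal/mol.
ΔG = 3.43 kcal/mol between the two chairs.
K = exp(ΔG/RT) with R = 1.987×10⁻³ kcal mol⁻¹ K⁻¹ and T = 396 K gives K ≈ 78.2.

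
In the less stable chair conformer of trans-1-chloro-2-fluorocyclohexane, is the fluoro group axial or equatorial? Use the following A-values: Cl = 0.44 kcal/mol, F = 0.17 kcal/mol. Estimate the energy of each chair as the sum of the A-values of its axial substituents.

C1 and C2 have opposite parity, so for the trans isomer the two substituents are e,e in one chair and a,a in the other.
Chair I (chloro axial, fluoro axial): E = 0.61 kcal/mol.
Chair II (chloro equatorial, fluoro equatorial): E = 0.00 kcal/mol.
Chair I is the less stable (higher-energy) conformer, and in that chair the fluoro group is axial.

axial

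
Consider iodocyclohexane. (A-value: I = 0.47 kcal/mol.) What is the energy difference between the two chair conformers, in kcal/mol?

A monosubstituted cyclohexane has one chair with the iodo group axial (E = A = 0.47 kcal/mol) and one with it equatorial (E = 0).
ΔE = 0.47 − 0 = 0.47 kcal/mol.

0.47 kcal/mol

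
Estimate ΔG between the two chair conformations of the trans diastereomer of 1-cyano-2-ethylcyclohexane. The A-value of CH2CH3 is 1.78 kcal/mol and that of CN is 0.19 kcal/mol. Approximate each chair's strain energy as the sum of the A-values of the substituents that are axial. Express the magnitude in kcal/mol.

1.97 kcal/mol

C1 and C2 have opposite parity, so for the trans isomer the two substituents are e,e in one chair and a,a in the other.
Chair I (ethyl axial, cyano axial): E = 1.97 kcal/mol.
Chair II (ethyl equatorial, cyano equatorial): E = 0.00 kcal/mol.
ΔE = 1.97 − 0.00 = 1.97 kcal/mol; chair II is more stable.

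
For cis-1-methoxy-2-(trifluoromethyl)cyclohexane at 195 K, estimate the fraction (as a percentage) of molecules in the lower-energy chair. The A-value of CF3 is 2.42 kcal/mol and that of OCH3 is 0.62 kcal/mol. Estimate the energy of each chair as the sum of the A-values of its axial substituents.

99.0%

C1 and C2 have opposite parity, so for the cis isomer the two substituents are one axial and one equatorial in each chair.
Chair I (trifluoromethyl axial, methoxy equatorial): E = 2.42 kcal/mol; chair II (trifluoromethyl equatorial, methoxy axial): E = 0.62 kcal/mol.
ΔG = 1.80 kcal/mol between the two chairs.
K = exp(ΔG/RT) with R = 1.987×10⁻³ kcal mol⁻¹ K⁻¹ and T = 195 K gives K ≈ 104.
Fraction in the lower-energy chair = K/(K+1) = 99.0%.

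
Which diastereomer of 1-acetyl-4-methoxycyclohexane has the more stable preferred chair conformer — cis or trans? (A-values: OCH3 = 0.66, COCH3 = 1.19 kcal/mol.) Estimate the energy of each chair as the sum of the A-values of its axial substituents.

At 1,4 positions (parity opposite): cis → (a,e or e,a); trans → (e,e or a,a).
Best chair for cis: E = 0.66 kcal/mol; best chair for trans: E = 0.00 kcal/mol.
The trans isomer is lower by 0.66 kcal/mol.

trans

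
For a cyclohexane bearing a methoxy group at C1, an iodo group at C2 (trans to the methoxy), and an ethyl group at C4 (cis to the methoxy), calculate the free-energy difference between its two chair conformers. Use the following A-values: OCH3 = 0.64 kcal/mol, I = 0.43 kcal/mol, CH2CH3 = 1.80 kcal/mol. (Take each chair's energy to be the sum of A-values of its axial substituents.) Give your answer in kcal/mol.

Chair I (methoxy axial, iodo axial, ethyl equatorial): E = 1.07 kcal/mol.
Chair II (methoxy equatorial, iodo equatorial, ethyl axial): E = 1.80 kcal/mol.
ΔE = 1.80 − 1.07 = 0.73 kcal/mol; chair I is more stable.

0.73 kcal/mol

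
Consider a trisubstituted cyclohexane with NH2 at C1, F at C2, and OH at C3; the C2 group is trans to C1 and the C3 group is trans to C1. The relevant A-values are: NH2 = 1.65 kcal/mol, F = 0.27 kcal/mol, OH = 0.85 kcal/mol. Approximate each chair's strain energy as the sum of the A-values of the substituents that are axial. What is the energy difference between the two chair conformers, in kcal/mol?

1.07 kcal/mol

Chair I (amino axial, fluoro axial, hydroxyl equatorial): E = 1.92 kcal/mol.
Chair II (amino equatorial, fluoro equatorial, hydroxyl axial): E = 0.85 kcal/mol.
ΔE = 1.92 − 0.85 = 1.07 kcal/mol; chair II is more stable.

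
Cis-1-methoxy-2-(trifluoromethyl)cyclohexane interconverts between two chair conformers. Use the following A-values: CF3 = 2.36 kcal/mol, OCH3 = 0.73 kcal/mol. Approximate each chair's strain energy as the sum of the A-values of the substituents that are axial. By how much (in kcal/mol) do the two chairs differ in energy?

1.63 kcal/mol

C1 and C2 have opposite parity, so for the cis isomer the two substituents are one axial and one equatorial in each chair.
Chair I (trifluoromethyl axial, methoxy equatorial): E = 2.36 kcal/mol.
Chair II (trifluoromethyl equatorial, methoxy axial): E = 0.73 kcal/mol.
ΔE = 2.36 − 0.73 = 1.63 kcal/mol; chair II is more stable.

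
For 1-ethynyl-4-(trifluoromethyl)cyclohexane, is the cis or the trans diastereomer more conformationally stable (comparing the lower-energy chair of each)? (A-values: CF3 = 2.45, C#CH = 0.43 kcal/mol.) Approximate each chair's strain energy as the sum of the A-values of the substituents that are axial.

trans

At 1,4 positions (parity opposite): cis → (a,e or e,a); trans → (e,e or a,a).
Best chair for cis: E = 0.43 kcal/mol; best chair for trans: E = 0.00 kcal/mol.
The trans isomer is lower by 0.43 kcal/mol.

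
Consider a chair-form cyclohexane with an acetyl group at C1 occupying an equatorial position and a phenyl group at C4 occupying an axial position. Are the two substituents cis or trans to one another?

cis

C1 and C4 have opposite parity, so their axial bonds point in opposite directions.
With opposite-parity carbons, two substituents on the same face are one axial and one equatorial; opposite faces give both axial or both equatorial.
Here the groups are equatorial/axial → same face → cis.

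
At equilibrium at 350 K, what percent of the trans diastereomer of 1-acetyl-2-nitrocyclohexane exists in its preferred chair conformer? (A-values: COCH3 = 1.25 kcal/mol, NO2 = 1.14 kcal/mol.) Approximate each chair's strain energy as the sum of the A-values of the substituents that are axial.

96.9%

C1 and C2 have opposite parity, so for the trans isomer the two substituents are e,e in one chair and a,a in the other.
Chair I (acetyl axial, nitro axial): E = 2.39 kcal/mol; chair II (acetyl equatorial, nitro equatorial): E = 0.00 kcal/mol.
ΔG = 2.39 kcal/mol between the two chairs.
K = exp(ΔG/RT) with R = 1.987×10⁻³ kcal mol⁻¹ K⁻¹ and T = 350 K gives K ≈ 31.1.
Fraction in the lower-energy chair = K/(K+1) = 96.9%.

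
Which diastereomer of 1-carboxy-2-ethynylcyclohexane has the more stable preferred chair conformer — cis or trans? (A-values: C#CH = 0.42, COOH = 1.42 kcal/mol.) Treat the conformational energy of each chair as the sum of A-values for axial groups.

trans

At 1,2 positions (parity opposite): cis → (a,e or e,a); trans → (e,e or a,a).
Best chair for cis: E = 0.42 kcal/mol; best chair for trans: E = 0.00 kcal/mol.
The trans isomer is lower by 0.42 kcal/mol.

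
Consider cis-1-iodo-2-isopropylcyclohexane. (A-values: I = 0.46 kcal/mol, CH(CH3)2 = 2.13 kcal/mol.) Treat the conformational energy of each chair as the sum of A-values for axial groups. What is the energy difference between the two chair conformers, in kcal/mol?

C1 and C2 have opposite parity, so for the cis isomer the two substituents are one axial and one equatorial in each chair.
Chair I (iodo axial, isopropyl equatorial): E = 0.46 kcal/mol.
Chair II (iodo equatorial, isopropyl axial): E = 2.13 kcal/mol.
ΔE = 2.13 − 0.46 = 1.67 kcal/mol; chair I is more stable.

1.67 kcal/mol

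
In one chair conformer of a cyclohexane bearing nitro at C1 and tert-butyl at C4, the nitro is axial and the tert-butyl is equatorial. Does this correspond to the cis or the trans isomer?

C1 and C4 have opposite parity, so their axial bonds point in opposite directions.
With opposite-parity carbons, two substituents on the same face are one axial and one equatorial; opposite faces give both axial or both equatorial.
Here the groups are axial/equatorial → same face → cis.

cis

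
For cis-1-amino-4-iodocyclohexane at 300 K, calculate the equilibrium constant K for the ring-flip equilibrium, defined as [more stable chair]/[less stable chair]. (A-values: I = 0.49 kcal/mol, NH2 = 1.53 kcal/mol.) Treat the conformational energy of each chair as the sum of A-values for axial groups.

K ≈ 5.72

C1 and C4 have opposite parity, so for the cis isomer the two substituents are one axial and one equatorial in each chair.
Chair I (iodo axial, amino equatorial): E = 0.49 kcal/mol; chair II (iodo equatorial, amino axial): E = 1.53 kcal/mol.
ΔG = 1.04 kcal/mol between the two chairs.
K = exp(ΔG/RT) with R = 1.987×10⁻³ kcal mol⁻¹ K⁻¹ and T = 300 K gives K ≈ 5.72.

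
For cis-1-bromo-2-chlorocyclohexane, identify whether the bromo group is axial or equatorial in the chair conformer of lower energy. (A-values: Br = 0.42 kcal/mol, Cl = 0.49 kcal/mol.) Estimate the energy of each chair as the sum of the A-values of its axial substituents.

C1 and C2 have opposite parity, so for the cis isomer the two substituents are one axial and one equatorial in each chair.
Chair I (bromo axial, chloro equatorial): E = 0.42 kcal/mol.
Chair II (bromo equatorial, chloro axial): E = 0.49 kcal/mol.
Chair I is the more stable (lower-energy) conformer, and in that chair the bromo group is axial.

axial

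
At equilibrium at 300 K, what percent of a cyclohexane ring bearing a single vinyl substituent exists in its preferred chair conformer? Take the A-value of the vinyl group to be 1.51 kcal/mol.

One chair has the vinyl group axial (E = 1.51 kcal/mol) and the other has it equatorial (E = 0).
ΔG = 1.51 kcal/mol between the two chairs.
K = exp(ΔG/RT) with R = 1.987×10⁻³ kcal mol⁻¹ K⁻¹ and T = 300 K gives K ≈ 12.6.
Fraction in the lower-energy chair = K/(K+1) = 92.6%.

92.6%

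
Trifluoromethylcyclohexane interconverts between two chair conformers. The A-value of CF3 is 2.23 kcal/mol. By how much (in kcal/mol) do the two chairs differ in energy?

A monosubstituted cyclohexane has one chair with the trifluoromethyl group axial (E = A = 2.23 kcal/mol) and one with it equatorial (E = 0).
ΔE = 2.23 − 0 = 2.23 kcal/mol.

2.23 kcal/mol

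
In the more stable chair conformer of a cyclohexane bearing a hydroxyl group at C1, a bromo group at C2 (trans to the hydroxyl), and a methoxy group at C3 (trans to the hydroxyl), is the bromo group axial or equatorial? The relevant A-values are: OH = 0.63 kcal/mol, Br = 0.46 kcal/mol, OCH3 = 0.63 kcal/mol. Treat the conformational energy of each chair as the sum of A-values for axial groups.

equatorial

Chair I (hydroxyl axial, bromo axial, methoxy equatorial): E = 1.09 kcal/mol.
Chair II (hydroxyl equatorial, bromo equatorial, methoxy axial): E = 0.63 kcal/mol.
Chair II is the more stable (lower-energy) conformer, and in that chair the bromo group is equatorial.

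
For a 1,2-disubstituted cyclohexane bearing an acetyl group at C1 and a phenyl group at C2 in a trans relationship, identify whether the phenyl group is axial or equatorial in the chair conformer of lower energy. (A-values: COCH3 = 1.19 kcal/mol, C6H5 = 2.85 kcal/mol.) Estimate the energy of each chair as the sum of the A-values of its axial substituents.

equatorial

C1 and C2 have opposite parity, so for the trans isomer the two substituents are e,e in one chair and a,a in the other.
Chair I (acetyl axial, phenyl axial): E = 4.04 kcal/mol.
Chair II (acetyl equatorial, phenyl equatorial): E = 0.00 kcal/mol.
Chair II is the more stable (lower-energy) conformer, and in that chair the phenyl group is equatorial.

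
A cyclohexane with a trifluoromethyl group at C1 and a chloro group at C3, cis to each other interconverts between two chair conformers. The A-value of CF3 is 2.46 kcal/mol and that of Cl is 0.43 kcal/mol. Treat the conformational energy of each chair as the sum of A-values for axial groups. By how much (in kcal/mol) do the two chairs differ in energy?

C1 and C3 have the same parity, so for the cis isomer the two substituents are e,e in one chair and a,a in the other.
Chair I (trifluoromethyl axial, chloro axial): E = 2.89 kcal/mol.
Chair II (trifluoromethyl equatorial, chloro equatorial): E = 0.00 kcal/mol.
ΔE = 2.89 − 0.00 = 2.89 kcal/mol; chair II is more stable.

2.89 kcal/mol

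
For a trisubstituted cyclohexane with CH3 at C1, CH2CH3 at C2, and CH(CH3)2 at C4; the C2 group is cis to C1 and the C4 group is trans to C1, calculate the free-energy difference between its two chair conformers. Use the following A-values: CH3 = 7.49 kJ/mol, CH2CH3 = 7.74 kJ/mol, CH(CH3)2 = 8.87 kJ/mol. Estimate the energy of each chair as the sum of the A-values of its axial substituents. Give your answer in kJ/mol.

8.62 kJ/mol

Chair I (methyl axial, ethyl equatorial, isopropyl axial): E = 16.36 kJ/mol.
Chair II (methyl equatorial, ethyl axial, isopropyl equatorial): E = 7.74 kJ/mol.
ΔE = 16.36 − 7.74 = 8.62 kJ/mol; chair II is more stable.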